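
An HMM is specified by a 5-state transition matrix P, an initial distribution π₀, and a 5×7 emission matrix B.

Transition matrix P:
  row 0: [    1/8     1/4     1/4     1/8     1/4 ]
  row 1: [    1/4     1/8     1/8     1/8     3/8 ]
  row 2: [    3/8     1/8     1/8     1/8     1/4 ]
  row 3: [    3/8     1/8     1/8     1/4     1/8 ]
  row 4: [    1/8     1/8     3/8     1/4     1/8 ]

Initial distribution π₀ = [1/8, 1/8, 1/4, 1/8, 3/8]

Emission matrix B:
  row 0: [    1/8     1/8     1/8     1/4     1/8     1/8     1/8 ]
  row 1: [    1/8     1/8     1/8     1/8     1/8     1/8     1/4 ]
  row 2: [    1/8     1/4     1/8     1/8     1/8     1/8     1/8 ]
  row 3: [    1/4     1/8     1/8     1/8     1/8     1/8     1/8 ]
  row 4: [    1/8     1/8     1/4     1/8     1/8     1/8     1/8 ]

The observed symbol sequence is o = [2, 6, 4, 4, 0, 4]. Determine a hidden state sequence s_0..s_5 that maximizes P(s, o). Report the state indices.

t=0: δ = [1.562e-02, 1.562e-02, 3.125e-02, 1.562e-02, 9.375e-02]  (obs o_0=2)
t=1: δ = [1.465e-03, 2.930e-03, 4.395e-03, 2.930e-03, 1.465e-03]  ψ = [2, 4, 4, 4, 4]  (obs o_1=6)
t=2: δ = [2.060e-04, 6.866e-05, 6.866e-05, 9.155e-05, 1.373e-04]  ψ = [2, 2, 2, 3, 1]  (obs o_2=4)
t=3: δ = [4.292e-06, 6.437e-06, 6.437e-06, 4.292e-06, 6.437e-06]  ψ = [3, 0, 0, 4, 0]  (obs o_3=4)
t=4: δ = [3.017e-07, 1.341e-07, 3.017e-07, 4.023e-07, 3.017e-07]  ψ = [2, 0, 4, 4, 1]  (obs o_4=0)
t=5: δ = [1.886e-08, 9.430e-09, 1.414e-08, 1.257e-08, 9.430e-09]  ψ = [3, 0, 4, 3, 0]  (obs o_5=4)
backtrack: best end state = 0; path = [4, 2, 0, 4, 3, 0]

path = [4, 2, 0, 4, 3, 0]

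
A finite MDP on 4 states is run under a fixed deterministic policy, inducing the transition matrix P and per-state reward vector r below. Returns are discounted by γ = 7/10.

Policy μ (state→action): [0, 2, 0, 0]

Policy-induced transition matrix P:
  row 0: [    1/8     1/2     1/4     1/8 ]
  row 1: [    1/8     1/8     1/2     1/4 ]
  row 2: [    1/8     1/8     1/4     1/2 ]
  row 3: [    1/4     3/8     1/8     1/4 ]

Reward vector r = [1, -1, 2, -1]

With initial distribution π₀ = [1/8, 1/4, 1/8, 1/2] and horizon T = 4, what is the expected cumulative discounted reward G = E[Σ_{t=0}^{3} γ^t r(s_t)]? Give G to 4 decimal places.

G = -0.1397

t=0: π = [0.1250, 0.2500, 0.1250, 0.5000], E[r] = -0.3750, γ^t·E[r] = -0.375000, running G = -0.375000
t=1: π = [0.1875, 0.2969, 0.2500, 0.2656], E[r] = 0.1250, γ^t·E[r] = 0.087500, running G = -0.287500
t=2: π = [0.1582, 0.2617, 0.2910, 0.2891], E[r] = 0.1895, γ^t·E[r] = 0.092832, running G = -0.194668
t=3: π = [0.1611, 0.2566, 0.2793, 0.3030], E[r] = 0.1602, γ^t·E[r] = 0.054934, running G = -0.139734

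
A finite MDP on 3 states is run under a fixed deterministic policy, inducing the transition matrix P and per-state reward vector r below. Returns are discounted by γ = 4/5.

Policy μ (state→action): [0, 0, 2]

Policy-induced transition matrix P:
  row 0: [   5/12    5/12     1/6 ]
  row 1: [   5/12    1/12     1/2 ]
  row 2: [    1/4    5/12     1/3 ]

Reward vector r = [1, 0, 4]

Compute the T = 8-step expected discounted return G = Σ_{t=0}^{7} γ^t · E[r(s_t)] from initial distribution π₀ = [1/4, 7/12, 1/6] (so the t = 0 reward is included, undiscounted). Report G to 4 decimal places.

G = 6.3534

t=0: π = [0.2500, 0.5833, 0.1667], E[r] = 0.9167, γ^t·E[r] = 0.916667, running G = 0.916667
t=1: π = [0.3889, 0.2222, 0.3889], E[r] = 1.9444, γ^t·E[r] = 1.555556, running G = 2.472222
t=2: π = [0.3519, 0.3426, 0.3056], E[r] = 1.5741, γ^t·E[r] = 1.007407, running G = 3.479630
t=3: π = [0.3657, 0.3025, 0.3318], E[r] = 1.6929, γ^t·E[r] = 0.866765, running G = 4.346395
t=4: π = [0.3614, 0.3158, 0.3228], E[r] = 1.6525, γ^t·E[r] = 0.676872, running G = 5.023267
t=5: π = [0.3629, 0.3114, 0.3257], E[r] = 1.6659, γ^t·E[r] = 0.545866, running G = 5.569134
t=6: π = [0.3624, 0.3129, 0.3248], E[r] = 1.6614, γ^t·E[r] = 0.435523, running G = 6.004657
t=7: π = [0.3625, 0.3124, 0.3251], E[r] = 1.6629, γ^t·E[r] = 0.348729, running G = 6.353386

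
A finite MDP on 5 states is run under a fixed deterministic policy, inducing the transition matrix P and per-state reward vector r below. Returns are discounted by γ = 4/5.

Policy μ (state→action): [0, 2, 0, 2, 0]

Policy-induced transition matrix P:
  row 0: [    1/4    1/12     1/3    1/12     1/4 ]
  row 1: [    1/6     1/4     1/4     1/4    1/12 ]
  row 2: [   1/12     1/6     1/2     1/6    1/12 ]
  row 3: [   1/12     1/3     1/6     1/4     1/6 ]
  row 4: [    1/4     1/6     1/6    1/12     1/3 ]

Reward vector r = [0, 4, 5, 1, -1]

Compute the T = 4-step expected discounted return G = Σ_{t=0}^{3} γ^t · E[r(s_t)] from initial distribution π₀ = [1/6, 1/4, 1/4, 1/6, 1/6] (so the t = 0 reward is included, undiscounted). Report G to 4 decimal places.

G = 6.8073

t=0: π = [0.1667, 0.2500, 0.2500, 0.1667, 0.1667], E[r] = 2.2500, γ^t·E[r] = 2.250000, running G = 2.250000
t=1: π = [0.1597, 0.2014, 0.2986, 0.1736, 0.1667], E[r] = 2.3056, γ^t·E[r] = 1.844444, running G = 4.094444
t=2: π = [0.1545, 0.1991, 0.3096, 0.1707, 0.1661], E[r] = 2.3490, γ^t·E[r] = 1.503333, running G = 5.597778
t=3: π = [0.1534, 0.1988, 0.3122, 0.1708, 0.1648], E[r] = 2.3623, γ^t·E[r] = 1.209506, running G = 6.807284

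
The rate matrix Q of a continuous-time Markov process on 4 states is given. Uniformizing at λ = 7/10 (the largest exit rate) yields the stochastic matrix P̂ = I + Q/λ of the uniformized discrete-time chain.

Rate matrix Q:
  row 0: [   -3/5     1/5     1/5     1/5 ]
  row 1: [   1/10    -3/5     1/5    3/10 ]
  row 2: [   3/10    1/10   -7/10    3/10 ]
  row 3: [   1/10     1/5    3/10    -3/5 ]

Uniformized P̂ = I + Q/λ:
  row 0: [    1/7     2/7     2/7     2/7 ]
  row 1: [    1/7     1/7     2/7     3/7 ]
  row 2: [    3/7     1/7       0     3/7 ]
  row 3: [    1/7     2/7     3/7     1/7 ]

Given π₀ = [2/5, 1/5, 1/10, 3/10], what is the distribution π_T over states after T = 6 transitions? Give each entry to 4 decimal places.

π = [0.2165, 0.2177, 0.2562, 0.3097]

t=0: π = [0.4000, 0.2000, 0.1000, 0.3000]
t=1: π = [0.1714, 0.2429, 0.3000, 0.2857]
t=2: π = [0.2286, 0.2082, 0.2408, 0.3224]
t=3: π = [0.2117, 0.2216, 0.2630, 0.3038]
t=4: π = [0.2180, 0.2165, 0.2540, 0.3115]
t=5: π = [0.2154, 0.2185, 0.2577, 0.3084]
t=6: π = [0.2165, 0.2177, 0.2562, 0.3097]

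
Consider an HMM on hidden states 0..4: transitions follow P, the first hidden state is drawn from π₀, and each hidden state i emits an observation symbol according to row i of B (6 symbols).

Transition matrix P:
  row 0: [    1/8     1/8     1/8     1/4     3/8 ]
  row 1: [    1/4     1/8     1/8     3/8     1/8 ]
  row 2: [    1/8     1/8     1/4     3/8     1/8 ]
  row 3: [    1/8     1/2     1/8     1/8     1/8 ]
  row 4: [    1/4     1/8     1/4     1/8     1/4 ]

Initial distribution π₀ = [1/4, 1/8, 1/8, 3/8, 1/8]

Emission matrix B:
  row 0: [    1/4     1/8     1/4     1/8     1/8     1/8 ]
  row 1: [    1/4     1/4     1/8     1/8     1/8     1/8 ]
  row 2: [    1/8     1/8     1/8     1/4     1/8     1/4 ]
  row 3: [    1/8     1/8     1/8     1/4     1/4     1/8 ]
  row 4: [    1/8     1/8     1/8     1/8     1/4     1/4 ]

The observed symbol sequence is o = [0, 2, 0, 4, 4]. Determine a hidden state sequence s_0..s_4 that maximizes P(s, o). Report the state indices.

path = [0, 3, 1, 3, 1]

t=0: δ = [6.250e-02, 3.125e-02, 1.562e-02, 4.688e-02, 1.562e-02]  (obs o_0=0)
t=1: δ = [1.953e-03, 2.930e-03, 9.766e-04, 1.953e-03, 2.930e-03]  ψ = [0, 3, 0, 0, 0]  (obs o_1=2)
t=2: δ = [1.831e-04, 2.441e-04, 9.155e-05, 1.373e-04, 9.155e-05]  ψ = [1, 3, 4, 1, 0]  (obs o_2=0)
t=3: δ = [7.629e-06, 8.583e-06, 3.815e-06, 2.289e-05, 1.717e-05]  ψ = [1, 3, 1, 1, 0]  (obs o_3=4)
t=4: δ = [5.364e-07, 1.431e-06, 5.364e-07, 8.047e-07, 1.073e-06]  ψ = [4, 3, 4, 1, 4]  (obs o_4=4)
backtrack: best end state = 1; path = [0, 3, 1, 3, 1]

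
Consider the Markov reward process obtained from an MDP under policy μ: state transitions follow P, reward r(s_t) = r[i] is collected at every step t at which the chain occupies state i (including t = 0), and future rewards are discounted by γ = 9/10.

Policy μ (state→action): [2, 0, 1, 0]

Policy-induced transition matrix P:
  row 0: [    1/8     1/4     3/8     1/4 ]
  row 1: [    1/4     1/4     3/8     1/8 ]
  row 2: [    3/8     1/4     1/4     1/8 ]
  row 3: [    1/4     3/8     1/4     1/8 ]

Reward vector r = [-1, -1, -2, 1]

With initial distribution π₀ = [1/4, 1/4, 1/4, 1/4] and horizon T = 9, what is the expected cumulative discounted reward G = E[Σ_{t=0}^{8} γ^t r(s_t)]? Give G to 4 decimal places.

t=0: π = [0.2500, 0.2500, 0.2500, 0.2500], E[r] = -0.7500, γ^t·E[r] = -0.750000, running G = -0.750000
t=1: π = [0.2500, 0.2813, 0.3125, 0.1563], E[r] = -1.0000, γ^t·E[r] = -0.900000, running G = -1.650000
t=2: π = [0.2578, 0.2695, 0.3164, 0.1563], E[r] = -1.0039, γ^t·E[r] = -0.813164, running G = -2.463164
t=3: π = [0.2573, 0.2695, 0.3159, 0.1572], E[r] = -1.0015, γ^t·E[r] = -0.730068, running G = -3.193232
t=4: π = [0.2573, 0.2697, 0.3159, 0.1572], E[r] = -1.0015, γ^t·E[r] = -0.657101, running G = -3.850333
t=5: π = [0.2573, 0.2696, 0.3159, 0.1572], E[r] = -1.0015, γ^t·E[r] = -0.591400, running G = -4.441733
t=6: π = [0.2573, 0.2696, 0.3159, 0.1572], E[r] = -1.0015, γ^t·E[r] = -0.532260, running G = -4.973993
t=7: π = [0.2573, 0.2696, 0.3159, 0.1572], E[r] = -1.0015, γ^t·E[r] = -0.479034, running G = -5.453027
t=8: π = [0.2573, 0.2696, 0.3159, 0.1572], E[r] = -1.0015, γ^t·E[r] = -0.431130, running G = -5.884157

G = -5.8842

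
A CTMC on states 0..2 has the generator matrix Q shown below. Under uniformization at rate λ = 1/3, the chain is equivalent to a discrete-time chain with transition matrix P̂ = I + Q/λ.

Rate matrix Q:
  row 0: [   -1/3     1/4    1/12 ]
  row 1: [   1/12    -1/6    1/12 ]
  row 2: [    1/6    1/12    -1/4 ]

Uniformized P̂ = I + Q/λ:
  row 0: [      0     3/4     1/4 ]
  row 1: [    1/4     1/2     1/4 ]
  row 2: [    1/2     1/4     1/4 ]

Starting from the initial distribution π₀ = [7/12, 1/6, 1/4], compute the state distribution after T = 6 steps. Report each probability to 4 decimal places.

π = [0.2501, 0.4999, 0.2500]

t=0: π = [0.5833, 0.1667, 0.2500]
t=1: π = [0.1667, 0.5833, 0.2500]
t=2: π = [0.2708, 0.4792, 0.2500]
t=3: π = [0.2448, 0.5052, 0.2500]
t=4: π = [0.2513, 0.4987, 0.2500]
t=5: π = [0.2497, 0.5003, 0.2500]
t=6: π = [0.2501, 0.4999, 0.2500]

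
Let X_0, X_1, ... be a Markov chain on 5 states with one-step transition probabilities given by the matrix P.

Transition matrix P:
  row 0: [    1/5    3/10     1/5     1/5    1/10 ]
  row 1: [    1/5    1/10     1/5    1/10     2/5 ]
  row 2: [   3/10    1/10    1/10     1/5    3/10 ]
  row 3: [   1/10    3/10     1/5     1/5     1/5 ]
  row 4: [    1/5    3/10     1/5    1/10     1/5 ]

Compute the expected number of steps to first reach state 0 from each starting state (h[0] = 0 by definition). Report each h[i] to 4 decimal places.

h = [0.0000, 4.8768, 4.4828, 5.4187, 4.8768]

First-step conditioning: h[0] = 0; for i ≠ 0, h[i] = 1 + Σ_k P[i][k]·h[k].
  h[1] = 1 + 1/10·h[1] + 1/5·h[2] + 1/10·h[3] + 2/5·h[4]
  h[2] = 1 + 1/10·h[1] + 1/10·h[2] + 1/5·h[3] + 3/10·h[4]
  h[3] = 1 + 3/10·h[1] + 1/5·h[2] + 1/5·h[3] + 1/5·h[4]
  h[4] = 1 + 3/10·h[1] + 1/5·h[2] + 1/10·h[3] + 1/5·h[4]
Solving the 4×4 linear system over states ≠ 0 gives exactly h = [0, 990/203, 130/29, 1100/203, 990/203] (h[0] = 0 is the target).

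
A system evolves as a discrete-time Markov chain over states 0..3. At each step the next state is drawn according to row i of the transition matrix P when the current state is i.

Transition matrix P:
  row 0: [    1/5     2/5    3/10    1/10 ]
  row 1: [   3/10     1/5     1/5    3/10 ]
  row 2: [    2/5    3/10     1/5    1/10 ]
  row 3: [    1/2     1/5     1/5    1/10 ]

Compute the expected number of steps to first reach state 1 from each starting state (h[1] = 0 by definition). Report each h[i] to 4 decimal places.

First-step conditioning: h[1] = 0; for i ≠ 1, h[i] = 1 + Σ_k P[i][k]·h[k].
  h[0] = 1 + 1/5·h[0] + 3/10·h[2] + 1/10·h[3]
  h[2] = 1 + 2/5·h[0] + 1/5·h[2] + 1/10·h[3]
  h[3] = 1 + 1/2·h[0] + 1/5·h[2] + 1/10·h[3]
Solving the 3×3 linear system over states ≠ 1 gives exactly h = [1100/389, 0, 1200/389, 1310/389] (h[1] = 0 is the target).

h = [2.8278, 0.0000, 3.0848, 3.3676]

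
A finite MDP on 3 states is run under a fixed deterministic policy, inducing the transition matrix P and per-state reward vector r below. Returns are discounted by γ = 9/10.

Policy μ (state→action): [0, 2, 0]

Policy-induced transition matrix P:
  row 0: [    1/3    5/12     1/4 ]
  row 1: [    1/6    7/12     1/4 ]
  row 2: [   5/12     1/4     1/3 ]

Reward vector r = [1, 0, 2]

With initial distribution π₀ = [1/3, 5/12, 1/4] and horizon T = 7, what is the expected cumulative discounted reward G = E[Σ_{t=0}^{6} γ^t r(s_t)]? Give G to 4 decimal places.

G = 4.3209

t=0: π = [0.3333, 0.4167, 0.2500], E[r] = 0.8333, γ^t·E[r] = 0.833333, running G = 0.833333
t=1: π = [0.2847, 0.4444, 0.2708], E[r] = 0.8264, γ^t·E[r] = 0.743750, running G = 1.577083
t=2: π = [0.2818, 0.4456, 0.2726], E[r] = 0.8270, γ^t·E[r] = 0.669844, running G = 2.246927
t=3: π = [0.2818, 0.4455, 0.2727], E[r] = 0.8272, γ^t·E[r] = 0.603035, running G = 2.849962
t=4: π = [0.2818, 0.4455, 0.2727], E[r] = 0.8273, γ^t·E[r] = 0.542766, running G = 3.392728
t=5: π = [0.2818, 0.4455, 0.2727], E[r] = 0.8273, γ^t·E[r] = 0.488495, running G = 3.881223
t=6: π = [0.2818, 0.4455, 0.2727], E[r] = 0.8273, γ^t·E[r] = 0.439646, running G = 4.320870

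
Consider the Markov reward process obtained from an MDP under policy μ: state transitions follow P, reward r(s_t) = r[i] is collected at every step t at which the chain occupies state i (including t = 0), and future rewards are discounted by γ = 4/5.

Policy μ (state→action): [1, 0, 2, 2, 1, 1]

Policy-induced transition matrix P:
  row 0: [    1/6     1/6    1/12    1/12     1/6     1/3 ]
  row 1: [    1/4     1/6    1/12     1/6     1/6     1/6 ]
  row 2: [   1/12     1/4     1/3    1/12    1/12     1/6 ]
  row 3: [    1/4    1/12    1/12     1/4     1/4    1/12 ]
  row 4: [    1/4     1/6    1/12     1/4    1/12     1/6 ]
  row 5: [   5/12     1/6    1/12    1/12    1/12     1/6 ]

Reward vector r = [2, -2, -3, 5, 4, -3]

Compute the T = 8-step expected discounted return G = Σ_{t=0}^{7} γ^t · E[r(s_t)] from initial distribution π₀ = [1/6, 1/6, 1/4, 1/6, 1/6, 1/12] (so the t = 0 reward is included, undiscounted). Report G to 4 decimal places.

t=0: π = [0.1667, 0.1667, 0.2500, 0.1667, 0.1667, 0.0833], E[r] = 0.5000, γ^t·E[r] = 0.500000, running G = 0.500000
t=1: π = [0.2083, 0.1736, 0.1458, 0.1528, 0.1389, 0.1806], E[r] = 0.4097, γ^t·E[r] = 0.327778, running G = 0.827778
t=2: π = [0.2384, 0.1661, 0.1198, 0.1464, 0.1406, 0.1887], E[r] = 0.5139, γ^t·E[r] = 0.328889, running G = 1.156667
t=3: π = [0.2416, 0.1644, 0.1133, 0.1450, 0.1414, 0.1942], E[r] = 0.5227, γ^t·E[r] = 0.267630, running G = 1.424296
t=4: π = [0.2434, 0.1640, 0.1117, 0.1448, 0.1413, 0.1949], E[r] = 0.5284, γ^t·E[r] = 0.216438, running G = 1.640734
t=5: π = [0.2436, 0.1639, 0.1112, 0.1447, 0.1414, 0.1952], E[r] = 0.5292, γ^t·E[r] = 0.173418, running G = 1.814152
t=6: π = [0.2437, 0.1639, 0.1111, 0.1447, 0.1414, 0.1952], E[r] = 0.5296, γ^t·E[r] = 0.138821, running G = 1.952972
t=7: π = [0.2437, 0.1639, 0.1111, 0.1447, 0.1414, 0.1952], E[r] = 0.5296, γ^t·E[r] = 0.111069, running G = 2.064041

G = 2.0640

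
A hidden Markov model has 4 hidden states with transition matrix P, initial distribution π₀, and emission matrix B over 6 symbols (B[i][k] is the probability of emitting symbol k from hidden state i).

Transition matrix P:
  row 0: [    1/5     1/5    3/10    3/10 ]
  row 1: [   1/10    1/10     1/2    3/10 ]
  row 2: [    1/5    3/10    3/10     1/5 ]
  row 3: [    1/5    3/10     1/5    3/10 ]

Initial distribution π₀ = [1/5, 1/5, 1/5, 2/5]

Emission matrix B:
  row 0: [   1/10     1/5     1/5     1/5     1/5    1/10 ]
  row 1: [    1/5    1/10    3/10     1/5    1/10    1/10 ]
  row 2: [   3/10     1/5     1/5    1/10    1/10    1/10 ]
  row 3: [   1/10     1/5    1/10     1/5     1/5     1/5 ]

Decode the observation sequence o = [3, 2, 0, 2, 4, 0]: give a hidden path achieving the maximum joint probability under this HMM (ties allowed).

path = [3, 1, 2, 1, 2, 2]

t=0: δ = [4.000e-02, 4.000e-02, 2.000e-02, 8.000e-02]  (obs o_0=3)
t=1: δ = [3.200e-03, 7.200e-03, 4.000e-03, 2.400e-03]  ψ = [3, 3, 1, 3]  (obs o_1=2)
t=2: δ = [8.000e-05, 2.400e-04, 1.080e-03, 2.160e-04]  ψ = [2, 2, 1, 1]  (obs o_2=0)
t=3: δ = [4.320e-05, 9.720e-05, 6.480e-05, 2.160e-05]  ψ = [2, 2, 2, 2]  (obs o_3=2)
t=4: δ = [2.592e-06, 1.944e-06, 4.860e-06, 5.832e-06]  ψ = [2, 2, 1, 1]  (obs o_4=4)
t=5: δ = [1.166e-07, 3.499e-07, 4.374e-07, 1.750e-07]  ψ = [3, 3, 2, 3]  (obs o_5=0)
backtrack: best end state = 2; path = [3, 1, 2, 1, 2, 2]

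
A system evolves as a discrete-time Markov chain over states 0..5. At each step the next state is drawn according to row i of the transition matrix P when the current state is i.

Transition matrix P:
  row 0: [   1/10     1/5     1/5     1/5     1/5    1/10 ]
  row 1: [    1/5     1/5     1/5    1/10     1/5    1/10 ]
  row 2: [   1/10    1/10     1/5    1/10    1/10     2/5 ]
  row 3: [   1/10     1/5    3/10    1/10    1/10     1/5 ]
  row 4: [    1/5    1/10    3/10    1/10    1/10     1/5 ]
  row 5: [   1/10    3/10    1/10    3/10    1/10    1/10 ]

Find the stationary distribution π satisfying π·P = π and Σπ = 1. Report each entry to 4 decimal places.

π = [0.1317, 0.1850, 0.2092, 0.1514, 0.1317, 0.1911]

Balance equations π_j = Σ_i π_i·P[i][j]:
  π_0 = 1/10·π_0 + 1/5·π_1 + 1/10·π_2 + 1/10·π_3 + 1/5·π_4 + 1/10·π_5
  π_1 = 1/5·π_0 + 1/5·π_1 + 1/10·π_2 + 1/5·π_3 + 1/10·π_4 + 3/10·π_5
  π_2 = 1/5·π_0 + 1/5·π_1 + 1/5·π_2 + 3/10·π_3 + 3/10·π_4 + 1/10·π_5
  π_3 = 1/5·π_0 + 1/10·π_1 + 1/10·π_2 + 1/10·π_3 + 1/10·π_4 + 3/10·π_5
  π_4 = 1/5·π_0 + 1/5·π_1 + 1/10·π_2 + 1/10·π_3 + 1/10·π_4 + 1/10·π_5
  normalize: π_0 + π_1 + π_2 + π_3 + π_4 + π_5 = 1
Solving the linear system gives exactly π = [501/3805, 704/3805, 796/3805, 576/3805, 501/3805, 727/3805].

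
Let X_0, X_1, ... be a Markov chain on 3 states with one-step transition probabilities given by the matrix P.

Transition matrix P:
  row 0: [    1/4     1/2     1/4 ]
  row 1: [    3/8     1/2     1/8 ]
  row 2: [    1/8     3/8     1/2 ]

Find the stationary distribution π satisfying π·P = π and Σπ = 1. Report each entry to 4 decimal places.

Balance equations π_j = Σ_i π_i·P[i][j]:
  π_0 = 1/4·π_0 + 3/8·π_1 + 1/8·π_2
  π_1 = 1/2·π_0 + 1/2·π_1 + 3/8·π_2
  normalize: π_0 + π_1 + π_2 = 1
Solving the linear system gives exactly π = [13/47, 22/47, 12/47].

π = [0.2766, 0.4681, 0.2553]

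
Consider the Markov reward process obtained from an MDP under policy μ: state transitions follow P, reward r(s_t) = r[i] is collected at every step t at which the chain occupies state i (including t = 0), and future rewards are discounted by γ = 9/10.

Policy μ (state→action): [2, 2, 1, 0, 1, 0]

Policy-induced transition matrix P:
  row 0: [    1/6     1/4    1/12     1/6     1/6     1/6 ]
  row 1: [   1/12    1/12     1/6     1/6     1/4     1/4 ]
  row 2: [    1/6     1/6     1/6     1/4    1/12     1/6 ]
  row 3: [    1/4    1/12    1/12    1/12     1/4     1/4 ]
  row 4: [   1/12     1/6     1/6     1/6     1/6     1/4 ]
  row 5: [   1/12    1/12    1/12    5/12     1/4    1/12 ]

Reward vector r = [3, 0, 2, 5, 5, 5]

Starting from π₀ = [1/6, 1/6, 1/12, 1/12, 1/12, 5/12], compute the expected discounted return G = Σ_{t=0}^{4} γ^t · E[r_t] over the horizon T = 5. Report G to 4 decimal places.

G = 15.1056

t=0: π = [0.1667, 0.1667, 0.0833, 0.0833, 0.0833, 0.4167], E[r] = 3.5833, γ^t·E[r] = 3.583333, running G = 3.583333
t=1: π = [0.1181, 0.1250, 0.1111, 0.2708, 0.2153, 0.1597], E[r] = 3.8056, γ^t·E[r] = 3.425000, running G = 7.008333
t=2: π = [0.1476, 0.1302, 0.1209, 0.1933, 0.2037, 0.2043], E[r] = 3.6910, γ^t·E[r] = 2.989688, running G = 9.998021
t=3: π = [0.1379, 0.1350, 0.1212, 0.2117, 0.2006, 0.1936], E[r] = 3.6855, γ^t·E[r] = 2.686746, running G = 12.684767
t=4: π = [0.1402, 0.1331, 0.1214, 0.2075, 0.2016, 0.1961], E[r] = 3.6897, γ^t·E[r] = 2.420800, running G = 15.105567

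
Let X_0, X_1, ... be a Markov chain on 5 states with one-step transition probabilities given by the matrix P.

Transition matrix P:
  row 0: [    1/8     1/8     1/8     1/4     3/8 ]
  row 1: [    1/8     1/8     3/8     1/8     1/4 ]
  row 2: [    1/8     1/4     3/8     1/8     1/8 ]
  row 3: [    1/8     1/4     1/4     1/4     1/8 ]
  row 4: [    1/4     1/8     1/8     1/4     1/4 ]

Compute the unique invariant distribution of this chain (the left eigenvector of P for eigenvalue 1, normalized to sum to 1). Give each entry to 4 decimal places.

π = [0.1515, 0.1818, 0.2597, 0.1948, 0.2121]

Balance equations π_j = Σ_i π_i·P[i][j]:
  π_0 = 1/8·π_0 + 1/8·π_1 + 1/8·π_2 + 1/8·π_3 + 1/4·π_4
  π_1 = 1/8·π_0 + 1/8·π_1 + 1/4·π_2 + 1/4·π_3 + 1/8·π_4
  π_2 = 1/8·π_0 + 3/8·π_1 + 3/8·π_2 + 1/4·π_3 + 1/8·π_4
  π_3 = 1/4·π_0 + 1/8·π_1 + 1/8·π_2 + 1/4·π_3 + 1/4·π_4
  normalize: π_0 + π_1 + π_2 + π_3 + π_4 = 1
Solving the linear system gives exactly π = [5/33, 2/11, 20/77, 15/77, 7/33].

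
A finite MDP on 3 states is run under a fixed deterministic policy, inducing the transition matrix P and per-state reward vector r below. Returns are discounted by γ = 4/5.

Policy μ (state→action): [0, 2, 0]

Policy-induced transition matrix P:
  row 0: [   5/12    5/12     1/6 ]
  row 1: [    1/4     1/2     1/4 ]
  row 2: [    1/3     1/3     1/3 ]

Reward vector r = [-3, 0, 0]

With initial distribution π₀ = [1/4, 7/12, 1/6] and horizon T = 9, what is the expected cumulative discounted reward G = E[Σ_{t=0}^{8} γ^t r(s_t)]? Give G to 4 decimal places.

t=0: π = [0.2500, 0.5833, 0.1667], E[r] = -0.7500, γ^t·E[r] = -0.750000, running G = -0.750000
t=1: π = [0.3056, 0.4514, 0.2431], E[r] = -0.9167, γ^t·E[r] = -0.733333, running G = -1.483333
t=2: π = [0.3212, 0.4340, 0.2448], E[r] = -0.9635, γ^t·E[r] = -0.616667, running G = -2.100000
t=3: π = [0.3239, 0.4324, 0.2436], E[r] = -0.9718, γ^t·E[r] = -0.497556, running G = -2.597556
t=4: π = [0.3243, 0.4324, 0.2433], E[r] = -0.9729, γ^t·E[r] = -0.398489, running G = -2.996044
t=5: π = [0.3243, 0.4324, 0.2433], E[r] = -0.9730, γ^t·E[r] = -0.318824, running G = -3.314868
t=6: π = [0.3243, 0.4324, 0.2432], E[r] = -0.9730, γ^t·E[r] = -0.255060, running G = -3.569928
t=7: π = [0.3243, 0.4324, 0.2432], E[r] = -0.9730, γ^t·E[r] = -0.204047, running G = -3.773975
t=8: π = [0.3243, 0.4324, 0.2432], E[r] = -0.9730, γ^t·E[r] = -0.163238, running G = -3.937213

G = -3.9372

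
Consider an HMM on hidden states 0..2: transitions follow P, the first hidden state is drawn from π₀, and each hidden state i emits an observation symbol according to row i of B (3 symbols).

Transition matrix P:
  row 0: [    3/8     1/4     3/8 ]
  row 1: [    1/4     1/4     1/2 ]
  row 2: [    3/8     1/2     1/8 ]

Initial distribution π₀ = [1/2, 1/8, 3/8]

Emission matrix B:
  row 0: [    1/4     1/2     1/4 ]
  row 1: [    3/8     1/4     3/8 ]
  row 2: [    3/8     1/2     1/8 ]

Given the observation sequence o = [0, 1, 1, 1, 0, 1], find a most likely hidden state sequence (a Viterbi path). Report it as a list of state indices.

path = [2, 0, 0, 2, 1, 2]

t=0: δ = [1.250e-01, 4.688e-02, 1.406e-01]  (obs o_0=0)
t=1: δ = [2.637e-02, 1.758e-02, 2.344e-02]  ψ = [2, 2, 0]  (obs o_1=1)
t=2: δ = [4.944e-03, 2.930e-03, 4.944e-03]  ψ = [0, 2, 0]  (obs o_2=1)
t=3: δ = [9.270e-04, 6.180e-04, 9.270e-04]  ψ = [0, 2, 0]  (obs o_3=1)
t=4: δ = [8.690e-05, 1.738e-04, 1.304e-04]  ψ = [0, 2, 0]  (obs o_4=0)
t=5: δ = [2.444e-05, 1.629e-05, 4.345e-05]  ψ = [2, 2, 1]  (obs o_5=1)
backtrack: best end state = 2; path = [2, 0, 0, 2, 1, 2]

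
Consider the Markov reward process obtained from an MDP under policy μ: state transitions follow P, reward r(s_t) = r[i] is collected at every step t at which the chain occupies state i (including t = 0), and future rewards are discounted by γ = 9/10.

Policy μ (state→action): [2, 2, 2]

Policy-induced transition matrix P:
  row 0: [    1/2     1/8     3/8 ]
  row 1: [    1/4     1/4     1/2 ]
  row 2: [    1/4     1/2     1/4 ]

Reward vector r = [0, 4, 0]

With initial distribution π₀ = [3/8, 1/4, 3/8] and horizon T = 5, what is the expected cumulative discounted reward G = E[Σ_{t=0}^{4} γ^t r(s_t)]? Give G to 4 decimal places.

G = 4.6917

t=0: π = [0.3750, 0.2500, 0.3750], E[r] = 1.0000, γ^t·E[r] = 1.000000, running G = 1.000000
t=1: π = [0.3438, 0.2969, 0.3594], E[r] = 1.1875, γ^t·E[r] = 1.068750, running G = 2.068750
t=2: π = [0.3359, 0.2969, 0.3672], E[r] = 1.1875, γ^t·E[r] = 0.961875, running G = 3.030625
t=3: π = [0.3340, 0.2998, 0.3662], E[r] = 1.1992, γ^t·E[r] = 0.874230, running G = 3.904855
t=4: π = [0.3335, 0.2998, 0.3667], E[r] = 1.1992, γ^t·E[r] = 0.786807, running G = 4.691663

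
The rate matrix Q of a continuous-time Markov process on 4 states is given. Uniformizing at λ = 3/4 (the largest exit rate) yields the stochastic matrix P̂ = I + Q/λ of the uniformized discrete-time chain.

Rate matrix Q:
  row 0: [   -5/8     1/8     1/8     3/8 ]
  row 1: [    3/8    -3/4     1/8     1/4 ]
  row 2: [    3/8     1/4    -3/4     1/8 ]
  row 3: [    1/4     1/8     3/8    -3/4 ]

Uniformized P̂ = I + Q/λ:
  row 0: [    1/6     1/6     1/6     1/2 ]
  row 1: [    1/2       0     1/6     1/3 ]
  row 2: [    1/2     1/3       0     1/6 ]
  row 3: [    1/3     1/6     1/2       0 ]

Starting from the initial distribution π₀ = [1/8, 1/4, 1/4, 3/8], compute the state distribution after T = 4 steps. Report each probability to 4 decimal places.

π = [0.3438, 0.1777, 0.2143, 0.2642]

t=0: π = [0.1250, 0.2500, 0.2500, 0.3750]
t=1: π = [0.3958, 0.1667, 0.2500, 0.1875]
t=2: π = [0.3368, 0.1806, 0.1875, 0.2951]
t=3: π = [0.3385, 0.1678, 0.2338, 0.2598]
t=4: π = [0.3438, 0.1777, 0.2143, 0.2642]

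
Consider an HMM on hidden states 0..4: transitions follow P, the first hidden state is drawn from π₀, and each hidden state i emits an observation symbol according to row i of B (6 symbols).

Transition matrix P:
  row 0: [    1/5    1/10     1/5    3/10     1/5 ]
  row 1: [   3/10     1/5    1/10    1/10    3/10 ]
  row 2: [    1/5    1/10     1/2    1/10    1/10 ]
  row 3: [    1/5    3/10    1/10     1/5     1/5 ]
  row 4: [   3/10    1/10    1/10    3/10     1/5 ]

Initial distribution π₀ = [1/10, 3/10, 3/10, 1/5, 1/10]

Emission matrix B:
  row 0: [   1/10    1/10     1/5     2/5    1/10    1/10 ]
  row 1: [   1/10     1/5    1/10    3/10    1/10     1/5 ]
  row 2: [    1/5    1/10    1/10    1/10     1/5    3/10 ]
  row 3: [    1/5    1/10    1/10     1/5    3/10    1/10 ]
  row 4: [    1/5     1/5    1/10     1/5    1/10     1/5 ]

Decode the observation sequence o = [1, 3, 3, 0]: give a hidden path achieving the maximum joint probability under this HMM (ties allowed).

t=0: δ = [1.000e-02, 6.000e-02, 3.000e-02, 2.000e-02, 2.000e-02]  (obs o_0=1)
t=1: δ = [7.200e-03, 3.600e-03, 1.500e-03, 1.200e-03, 3.600e-03]  ψ = [1, 1, 2, 1, 1]  (obs o_1=3)
t=2: δ = [5.760e-04, 2.160e-04, 1.440e-04, 4.320e-04, 2.880e-04]  ψ = [0, 0, 0, 0, 0]  (obs o_2=3)
t=3: δ = [1.152e-05, 1.296e-05, 2.304e-05, 3.456e-05, 2.304e-05]  ψ = [0, 3, 0, 0, 0]  (obs o_3=0)
backtrack: best end state = 3; path = [1, 0, 0, 3]

path = [1, 0, 0, 3]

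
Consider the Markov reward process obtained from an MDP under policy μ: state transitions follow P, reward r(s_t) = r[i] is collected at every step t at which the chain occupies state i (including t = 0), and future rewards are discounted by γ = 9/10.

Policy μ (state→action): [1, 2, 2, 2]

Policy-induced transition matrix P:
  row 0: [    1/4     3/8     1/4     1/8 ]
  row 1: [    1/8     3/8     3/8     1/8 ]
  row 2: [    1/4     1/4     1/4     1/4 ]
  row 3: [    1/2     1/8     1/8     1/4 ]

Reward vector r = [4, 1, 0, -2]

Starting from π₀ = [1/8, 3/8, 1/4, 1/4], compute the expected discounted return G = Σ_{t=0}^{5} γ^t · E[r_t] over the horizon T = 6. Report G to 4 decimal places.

t=0: π = [0.1250, 0.3750, 0.2500, 0.2500], E[r] = 0.3750, γ^t·E[r] = 0.375000, running G = 0.375000
t=1: π = [0.2656, 0.2813, 0.2656, 0.1875], E[r] = 0.9688, γ^t·E[r] = 0.871875, running G = 1.246875
t=2: π = [0.2617, 0.2949, 0.2617, 0.1816], E[r] = 0.9785, γ^t·E[r] = 0.792598, running G = 2.039473
t=3: π = [0.2585, 0.2969, 0.2642, 0.1804], E[r] = 0.9702, γ^t·E[r] = 0.707287, running G = 2.746759
t=4: π = [0.2580, 0.2969, 0.2646, 0.1806], E[r] = 0.9677, γ^t·E[r] = 0.634916, running G = 3.381675
t=5: π = [0.2580, 0.2968, 0.2645, 0.1806], E[r] = 0.9676, γ^t·E[r] = 0.571382, running G = 3.953057

G = 3.9531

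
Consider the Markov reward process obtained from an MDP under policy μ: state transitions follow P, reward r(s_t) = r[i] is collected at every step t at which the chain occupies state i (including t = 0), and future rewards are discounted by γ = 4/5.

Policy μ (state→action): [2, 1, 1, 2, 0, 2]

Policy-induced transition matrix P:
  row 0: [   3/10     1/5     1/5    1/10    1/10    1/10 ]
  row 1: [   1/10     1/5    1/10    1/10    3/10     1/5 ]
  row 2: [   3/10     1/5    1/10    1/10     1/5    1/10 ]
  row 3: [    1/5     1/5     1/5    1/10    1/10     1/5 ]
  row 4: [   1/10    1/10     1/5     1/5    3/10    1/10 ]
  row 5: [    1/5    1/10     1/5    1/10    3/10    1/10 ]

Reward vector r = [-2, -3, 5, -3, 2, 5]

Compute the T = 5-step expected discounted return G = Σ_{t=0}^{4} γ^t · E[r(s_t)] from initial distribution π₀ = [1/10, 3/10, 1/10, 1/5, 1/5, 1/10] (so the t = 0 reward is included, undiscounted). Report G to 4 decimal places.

G = 1.3914

t=0: π = [0.1000, 0.3000, 0.1000, 0.2000, 0.2000, 0.1000], E[r] = -0.3000, γ^t·E[r] = -0.300000, running G = -0.300000
t=1: π = [0.1700, 0.1700, 0.1600, 0.1200, 0.2300, 0.1500], E[r] = 0.8000, γ^t·E[r] = 0.640000, running G = 0.340000
t=2: π = [0.1930, 0.1620, 0.1670, 0.1230, 0.2260, 0.1290], E[r] = 0.6910, γ^t·E[r] = 0.442240, running G = 0.782240
t=3: π = [0.1972, 0.1645, 0.1671, 0.1226, 0.2201, 0.1285], E[r] = 0.6625, γ^t·E[r] = 0.339200, running G = 1.121440
t=4: π = [0.1980, 0.1651, 0.1668, 0.1220, 0.2193, 0.1287], E[r] = 0.6590, γ^t·E[r] = 0.269935, running G = 1.391375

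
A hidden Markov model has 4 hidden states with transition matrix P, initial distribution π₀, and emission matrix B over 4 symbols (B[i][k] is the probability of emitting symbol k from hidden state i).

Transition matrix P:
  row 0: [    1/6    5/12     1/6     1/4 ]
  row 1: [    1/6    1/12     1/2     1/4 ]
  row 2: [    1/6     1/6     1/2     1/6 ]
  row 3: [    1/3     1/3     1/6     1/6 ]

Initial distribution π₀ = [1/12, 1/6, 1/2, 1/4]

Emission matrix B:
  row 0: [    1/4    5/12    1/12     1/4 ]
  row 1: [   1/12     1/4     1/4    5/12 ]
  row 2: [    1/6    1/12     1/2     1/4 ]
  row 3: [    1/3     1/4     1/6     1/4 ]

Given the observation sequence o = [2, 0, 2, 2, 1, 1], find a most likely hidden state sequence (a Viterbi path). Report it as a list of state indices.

path = [2, 2, 2, 2, 0, 1]

t=0: δ = [6.944e-03, 4.167e-02, 2.500e-01, 4.167e-02]  (obs o_0=2)
t=1: δ = [1.042e-02, 3.472e-03, 2.083e-02, 1.389e-02]  ψ = [2, 2, 2, 2]  (obs o_1=0)
t=2: δ = [3.858e-04, 1.157e-03, 5.208e-03, 5.787e-04]  ψ = [3, 3, 2, 2]  (obs o_2=2)
t=3: δ = [7.234e-05, 2.170e-04, 1.302e-03, 1.447e-04]  ψ = [2, 2, 2, 2]  (obs o_3=2)
t=4: δ = [9.042e-05, 5.425e-05, 5.425e-05, 5.425e-05]  ψ = [2, 2, 2, 2]  (obs o_4=1)
t=5: δ = [7.535e-06, 9.419e-06, 2.261e-06, 5.651e-06]  ψ = [3, 0, 1, 0]  (obs o_5=1)
backtrack: best end state = 1; path = [2, 2, 2, 2, 0, 1]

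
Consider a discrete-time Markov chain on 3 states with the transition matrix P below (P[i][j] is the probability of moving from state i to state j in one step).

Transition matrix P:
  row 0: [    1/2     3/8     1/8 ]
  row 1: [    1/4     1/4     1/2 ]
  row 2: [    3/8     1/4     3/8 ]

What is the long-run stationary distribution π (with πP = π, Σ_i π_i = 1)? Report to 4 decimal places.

π = [0.3860, 0.2982, 0.3158]

Balance equations π_j = Σ_i π_i·P[i][j]:
  π_0 = 1/2·π_0 + 1/4·π_1 + 3/8·π_2
  π_1 = 3/8·π_0 + 1/4·π_1 + 1/4·π_2
  normalize: π_0 + π_1 + π_2 = 1
Solving the linear system gives exactly π = [22/57, 17/57, 6/19].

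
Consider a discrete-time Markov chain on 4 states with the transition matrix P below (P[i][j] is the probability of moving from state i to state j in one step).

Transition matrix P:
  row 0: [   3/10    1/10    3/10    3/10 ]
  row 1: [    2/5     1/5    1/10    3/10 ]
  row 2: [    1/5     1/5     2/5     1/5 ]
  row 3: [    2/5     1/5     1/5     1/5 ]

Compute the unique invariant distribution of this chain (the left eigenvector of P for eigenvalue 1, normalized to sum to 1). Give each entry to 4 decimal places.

π = [0.3149, 0.1685, 0.2683, 0.2483]

Balance equations π_j = Σ_i π_i·P[i][j]:
  π_0 = 3/10·π_0 + 2/5·π_1 + 1/5·π_2 + 2/5·π_3
  π_1 = 1/10·π_0 + 1/5·π_1 + 1/5·π_2 + 1/5·π_3
  π_2 = 3/10·π_0 + 1/10·π_1 + 2/5·π_2 + 1/5·π_3
  normalize: π_0 + π_1 + π_2 + π_3 = 1
Solving the linear system gives exactly π = [142/451, 76/451, 11/41, 112/451].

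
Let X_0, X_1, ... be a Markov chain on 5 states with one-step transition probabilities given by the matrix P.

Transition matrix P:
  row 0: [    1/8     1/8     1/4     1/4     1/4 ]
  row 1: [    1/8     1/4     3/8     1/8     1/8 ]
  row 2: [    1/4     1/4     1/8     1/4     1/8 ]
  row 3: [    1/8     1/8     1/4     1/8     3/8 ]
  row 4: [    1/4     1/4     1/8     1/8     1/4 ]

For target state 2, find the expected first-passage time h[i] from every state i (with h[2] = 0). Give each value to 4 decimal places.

h = [4.1473, 3.4866, 0.0000, 4.1950, 4.5771]

First-step conditioning: h[2] = 0; for i ≠ 2, h[i] = 1 + Σ_k P[i][k]·h[k].
  h[0] = 1 + 1/8·h[0] + 1/8·h[1] + 1/4·h[3] + 1/4·h[4]
  h[1] = 1 + 1/8·h[0] + 1/4·h[1] + 1/8·h[3] + 1/8·h[4]
  h[3] = 1 + 1/8·h[0] + 1/8·h[1] + 1/8·h[3] + 3/8·h[4]
  h[4] = 1 + 1/4·h[0] + 1/4·h[1] + 1/8·h[3] + 1/4·h[4]
Solving the 4×4 linear system over states ≠ 2 gives exactly h = [4168/1005, 1168/335, 0, 4216/1005, 920/201] (h[2] = 0 is the target).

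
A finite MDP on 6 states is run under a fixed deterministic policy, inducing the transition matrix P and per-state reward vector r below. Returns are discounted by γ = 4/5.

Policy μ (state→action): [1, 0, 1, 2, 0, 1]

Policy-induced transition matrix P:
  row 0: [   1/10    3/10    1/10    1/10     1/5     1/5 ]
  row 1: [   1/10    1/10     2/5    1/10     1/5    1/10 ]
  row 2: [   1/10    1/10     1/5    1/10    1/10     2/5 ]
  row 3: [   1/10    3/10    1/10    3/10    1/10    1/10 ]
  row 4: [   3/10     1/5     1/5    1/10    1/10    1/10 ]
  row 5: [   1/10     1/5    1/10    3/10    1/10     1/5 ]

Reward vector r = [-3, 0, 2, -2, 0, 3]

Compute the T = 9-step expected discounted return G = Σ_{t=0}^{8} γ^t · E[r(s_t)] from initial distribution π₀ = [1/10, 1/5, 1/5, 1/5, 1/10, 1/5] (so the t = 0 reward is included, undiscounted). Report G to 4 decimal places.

t=0: π = [0.1000, 0.2000, 0.2000, 0.2000, 0.1000, 0.2000], E[r] = 0.3000, γ^t·E[r] = 0.300000, running G = 0.300000
t=1: π = [0.1200, 0.1900, 0.1900, 0.1800, 0.1300, 0.1900], E[r] = 0.2300, γ^t·E[r] = 0.184000, running G = 0.484000
t=2: π = [0.1260, 0.1920, 0.1890, 0.1740, 0.1310, 0.1880], E[r] = 0.2160, γ^t·E[r] = 0.138240, running G = 0.622240
t=3: π = [0.1262, 0.1919, 0.1896, 0.1724, 0.1318, 0.1881], E[r] = 0.2201, γ^t·E[r] = 0.112691, running G = 0.734931
t=4: π = [0.1264, 0.1917, 0.1897, 0.1721, 0.1318, 0.1883], E[r] = 0.2211, γ^t·E[r] = 0.090550, running G = 0.825481
t=5: π = [0.1264, 0.1917, 0.1897, 0.1721, 0.1318, 0.1884], E[r] = 0.2212, γ^t·E[r] = 0.072489, running G = 0.897971
t=6: π = [0.1264, 0.1917, 0.1897, 0.1721, 0.1318, 0.1884], E[r] = 0.2212, γ^t·E[r] = 0.057978, running G = 0.955949
t=7: π = [0.1264, 0.1917, 0.1897, 0.1721, 0.1318, 0.1884], E[r] = 0.2212, γ^t·E[r] = 0.046381, running G = 1.002330
t=8: π = [0.1264, 0.1917, 0.1897, 0.1721, 0.1318, 0.1884], E[r] = 0.2212, γ^t·E[r] = 0.037105, running G = 1.039434

G = 1.0394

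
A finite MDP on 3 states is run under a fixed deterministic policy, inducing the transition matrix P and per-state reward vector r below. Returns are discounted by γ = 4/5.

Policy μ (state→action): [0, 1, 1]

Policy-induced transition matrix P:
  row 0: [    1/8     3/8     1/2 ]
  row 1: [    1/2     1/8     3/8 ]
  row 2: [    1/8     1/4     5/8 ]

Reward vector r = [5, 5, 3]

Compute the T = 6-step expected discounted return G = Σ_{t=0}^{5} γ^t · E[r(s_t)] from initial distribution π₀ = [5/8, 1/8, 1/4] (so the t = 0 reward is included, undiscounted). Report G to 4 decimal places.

t=0: π = [0.6250, 0.1250, 0.2500], E[r] = 4.5000, γ^t·E[r] = 4.500000, running G = 4.500000
t=1: π = [0.1719, 0.3125, 0.5156], E[r] = 3.9688, γ^t·E[r] = 3.175000, running G = 7.675000
t=2: π = [0.2422, 0.2324, 0.5254], E[r] = 3.9492, γ^t·E[r] = 2.527500, running G = 10.202500
t=3: π = [0.2122, 0.2512, 0.5366], E[r] = 3.9268, γ^t·E[r] = 2.010500, running G = 12.213000
t=4: π = [0.2192, 0.2451, 0.5357], E[r] = 3.9286, γ^t·E[r] = 1.609175, running G = 13.822175
t=5: π = [0.2169, 0.2468, 0.5363], E[r] = 3.9274, γ^t·E[r] = 1.286918, running G = 15.109093

G = 15.1091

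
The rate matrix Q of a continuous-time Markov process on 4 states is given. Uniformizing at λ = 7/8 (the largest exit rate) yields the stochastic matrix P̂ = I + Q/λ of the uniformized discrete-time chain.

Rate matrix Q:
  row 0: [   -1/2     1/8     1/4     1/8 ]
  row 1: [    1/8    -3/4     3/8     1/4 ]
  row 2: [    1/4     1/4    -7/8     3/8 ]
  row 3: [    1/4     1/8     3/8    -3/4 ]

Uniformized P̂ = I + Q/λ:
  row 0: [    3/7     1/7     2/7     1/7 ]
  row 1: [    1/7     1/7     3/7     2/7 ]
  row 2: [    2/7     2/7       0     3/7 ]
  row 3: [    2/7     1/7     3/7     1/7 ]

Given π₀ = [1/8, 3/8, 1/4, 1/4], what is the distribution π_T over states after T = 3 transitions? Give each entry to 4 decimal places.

π = [0.3014, 0.1804, 0.2737, 0.2445]

t=0: π = [0.1250, 0.3750, 0.2500, 0.2500]
t=1: π = [0.2500, 0.1786, 0.3036, 0.2679]
t=2: π = [0.2959, 0.1862, 0.2628, 0.2551]
t=3: π = [0.3014, 0.1804, 0.2737, 0.2445]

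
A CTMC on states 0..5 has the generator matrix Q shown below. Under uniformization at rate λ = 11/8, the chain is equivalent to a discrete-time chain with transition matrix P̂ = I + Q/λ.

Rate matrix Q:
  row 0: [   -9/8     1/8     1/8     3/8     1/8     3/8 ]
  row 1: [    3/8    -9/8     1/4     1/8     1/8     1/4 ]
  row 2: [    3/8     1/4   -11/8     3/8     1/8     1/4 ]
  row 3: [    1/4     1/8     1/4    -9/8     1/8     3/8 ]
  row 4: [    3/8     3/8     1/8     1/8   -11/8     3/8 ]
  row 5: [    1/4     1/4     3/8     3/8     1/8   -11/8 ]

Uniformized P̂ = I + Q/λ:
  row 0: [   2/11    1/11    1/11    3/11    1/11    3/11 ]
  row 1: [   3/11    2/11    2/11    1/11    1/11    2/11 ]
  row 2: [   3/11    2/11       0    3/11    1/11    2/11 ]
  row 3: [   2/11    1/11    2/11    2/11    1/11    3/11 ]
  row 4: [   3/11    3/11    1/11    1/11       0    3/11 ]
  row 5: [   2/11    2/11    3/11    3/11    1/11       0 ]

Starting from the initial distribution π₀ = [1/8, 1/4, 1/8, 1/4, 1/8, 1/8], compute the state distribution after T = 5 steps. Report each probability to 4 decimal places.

π = [0.2163, 0.1505, 0.1456, 0.2110, 0.0833, 0.1932]

t=0: π = [0.1250, 0.2500, 0.1250, 0.2500, 0.1250, 0.1250]
t=1: π = [0.2273, 0.1591, 0.1477, 0.1818, 0.0795, 0.2045]
t=2: π = [0.2169, 0.1519, 0.1457, 0.2128, 0.0837, 0.1890]
t=3: π = [0.2165, 0.1504, 0.1452, 0.2106, 0.0833, 0.1941]
t=4: π = [0.2163, 0.1506, 0.1458, 0.2111, 0.0833, 0.1929]
t=5: π = [0.2163, 0.1505, 0.1456, 0.2110, 0.0833, 0.1932]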